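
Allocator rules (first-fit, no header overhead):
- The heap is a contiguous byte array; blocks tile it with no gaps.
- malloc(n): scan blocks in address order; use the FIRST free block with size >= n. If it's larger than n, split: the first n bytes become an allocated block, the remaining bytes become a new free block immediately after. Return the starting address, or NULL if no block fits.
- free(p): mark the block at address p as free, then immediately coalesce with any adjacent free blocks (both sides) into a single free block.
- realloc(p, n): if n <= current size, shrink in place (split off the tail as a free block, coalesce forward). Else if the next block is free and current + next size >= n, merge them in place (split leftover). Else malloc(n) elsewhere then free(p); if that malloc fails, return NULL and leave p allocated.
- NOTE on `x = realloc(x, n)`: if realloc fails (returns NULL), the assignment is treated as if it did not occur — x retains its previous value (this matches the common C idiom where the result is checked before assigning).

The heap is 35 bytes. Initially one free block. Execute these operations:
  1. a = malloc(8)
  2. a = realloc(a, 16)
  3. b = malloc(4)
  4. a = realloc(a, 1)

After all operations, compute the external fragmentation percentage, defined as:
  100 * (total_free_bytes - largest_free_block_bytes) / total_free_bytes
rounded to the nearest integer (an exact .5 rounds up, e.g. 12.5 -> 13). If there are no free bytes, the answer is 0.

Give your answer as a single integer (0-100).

Op 1: a = malloc(8) -> a = 0; heap: [0-7 ALLOC][8-34 FREE]
Op 2: a = realloc(a, 16) -> a = 0; heap: [0-15 ALLOC][16-34 FREE]
Op 3: b = malloc(4) -> b = 16; heap: [0-15 ALLOC][16-19 ALLOC][20-34 FREE]
Op 4: a = realloc(a, 1) -> a = 0; heap: [0-0 ALLOC][1-15 FREE][16-19 ALLOC][20-34 FREE]
Free blocks: [15 15] total_free=30 largest=15 -> 100*(30-15)/30 = 1500/30 = 50

Answer: 50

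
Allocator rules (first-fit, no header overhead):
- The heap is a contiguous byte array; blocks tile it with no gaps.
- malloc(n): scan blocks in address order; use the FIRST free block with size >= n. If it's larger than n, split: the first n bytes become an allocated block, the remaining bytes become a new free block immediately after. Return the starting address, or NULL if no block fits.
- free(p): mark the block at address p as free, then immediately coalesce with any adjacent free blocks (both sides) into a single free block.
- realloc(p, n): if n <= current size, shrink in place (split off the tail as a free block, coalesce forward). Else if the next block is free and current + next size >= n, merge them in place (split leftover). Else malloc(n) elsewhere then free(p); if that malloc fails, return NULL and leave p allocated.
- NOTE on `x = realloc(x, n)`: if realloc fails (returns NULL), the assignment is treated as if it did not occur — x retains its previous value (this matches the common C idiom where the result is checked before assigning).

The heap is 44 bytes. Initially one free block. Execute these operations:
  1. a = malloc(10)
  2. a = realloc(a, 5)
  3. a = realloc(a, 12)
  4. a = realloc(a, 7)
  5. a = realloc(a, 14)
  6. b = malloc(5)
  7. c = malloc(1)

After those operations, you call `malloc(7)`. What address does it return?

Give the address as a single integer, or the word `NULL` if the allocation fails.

Answer: 20

Derivation:
Op 1: a = malloc(10) -> a = 0; heap: [0-9 ALLOC][10-43 FREE]
Op 2: a = realloc(a, 5) -> a = 0; heap: [0-4 ALLOC][5-43 FREE]
Op 3: a = realloc(a, 12) -> a = 0; heap: [0-11 ALLOC][12-43 FREE]
Op 4: a = realloc(a, 7) -> a = 0; heap: [0-6 ALLOC][7-43 FREE]
Op 5: a = realloc(a, 14) -> a = 0; heap: [0-13 ALLOC][14-43 FREE]
Op 6: b = malloc(5) -> b = 14; heap: [0-13 ALLOC][14-18 ALLOC][19-43 FREE]
Op 7: c = malloc(1) -> c = 19; heap: [0-13 ALLOC][14-18 ALLOC][19-19 ALLOC][20-43 FREE]
malloc(7): first-fit scan over [0-13 ALLOC][14-18 ALLOC][19-19 ALLOC][20-43 FREE] -> 20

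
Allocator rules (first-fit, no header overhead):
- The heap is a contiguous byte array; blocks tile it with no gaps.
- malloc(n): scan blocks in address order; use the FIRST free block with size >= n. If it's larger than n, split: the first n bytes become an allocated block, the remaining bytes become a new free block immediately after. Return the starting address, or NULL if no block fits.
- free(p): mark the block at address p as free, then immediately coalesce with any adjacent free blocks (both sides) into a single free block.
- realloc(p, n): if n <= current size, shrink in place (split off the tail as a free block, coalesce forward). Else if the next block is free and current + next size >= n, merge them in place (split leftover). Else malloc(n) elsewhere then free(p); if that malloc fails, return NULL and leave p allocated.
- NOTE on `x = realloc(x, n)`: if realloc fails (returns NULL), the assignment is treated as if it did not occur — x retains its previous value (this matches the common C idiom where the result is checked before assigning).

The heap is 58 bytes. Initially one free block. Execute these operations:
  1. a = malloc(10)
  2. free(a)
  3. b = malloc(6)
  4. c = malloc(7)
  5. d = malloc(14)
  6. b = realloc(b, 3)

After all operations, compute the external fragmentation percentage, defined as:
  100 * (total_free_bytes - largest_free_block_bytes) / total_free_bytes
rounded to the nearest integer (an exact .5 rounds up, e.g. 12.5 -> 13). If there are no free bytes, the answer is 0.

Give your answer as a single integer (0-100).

Answer: 9

Derivation:
Op 1: a = malloc(10) -> a = 0; heap: [0-9 ALLOC][10-57 FREE]
Op 2: free(a) -> (freed a); heap: [0-57 FREE]
Op 3: b = malloc(6) -> b = 0; heap: [0-5 ALLOC][6-57 FREE]
Op 4: c = malloc(7) -> c = 6; heap: [0-5 ALLOC][6-12 ALLOC][13-57 FREE]
Op 5: d = malloc(14) -> d = 13; heap: [0-5 ALLOC][6-12 ALLOC][13-26 ALLOC][27-57 FREE]
Op 6: b = realloc(b, 3) -> b = 0; heap: [0-2 ALLOC][3-5 FREE][6-12 ALLOC][13-26 ALLOC][27-57 FREE]
Free blocks: [3 31] total_free=34 largest=31 -> 100*(34-31)/34 = 300/34 ≈ 8.824 -> rounds to 9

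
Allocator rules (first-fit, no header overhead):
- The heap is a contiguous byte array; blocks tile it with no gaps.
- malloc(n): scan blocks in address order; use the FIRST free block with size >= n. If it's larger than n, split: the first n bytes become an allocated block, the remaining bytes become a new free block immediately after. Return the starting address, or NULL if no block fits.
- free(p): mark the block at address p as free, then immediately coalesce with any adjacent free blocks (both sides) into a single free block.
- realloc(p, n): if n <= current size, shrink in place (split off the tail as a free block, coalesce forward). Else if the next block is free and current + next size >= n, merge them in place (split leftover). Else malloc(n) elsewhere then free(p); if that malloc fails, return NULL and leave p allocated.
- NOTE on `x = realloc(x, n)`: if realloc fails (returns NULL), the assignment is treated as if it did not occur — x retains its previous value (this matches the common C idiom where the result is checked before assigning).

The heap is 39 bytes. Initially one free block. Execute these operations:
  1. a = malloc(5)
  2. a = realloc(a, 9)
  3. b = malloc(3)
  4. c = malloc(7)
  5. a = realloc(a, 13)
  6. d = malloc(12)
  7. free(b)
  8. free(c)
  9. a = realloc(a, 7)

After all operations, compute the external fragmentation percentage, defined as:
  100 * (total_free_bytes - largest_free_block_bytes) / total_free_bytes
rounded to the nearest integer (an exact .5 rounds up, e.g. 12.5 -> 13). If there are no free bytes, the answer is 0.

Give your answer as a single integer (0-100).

Op 1: a = malloc(5) -> a = 0; heap: [0-4 ALLOC][5-38 FREE]
Op 2: a = realloc(a, 9) -> a = 0; heap: [0-8 ALLOC][9-38 FREE]
Op 3: b = malloc(3) -> b = 9; heap: [0-8 ALLOC][9-11 ALLOC][12-38 FREE]
Op 4: c = malloc(7) -> c = 12; heap: [0-8 ALLOC][9-11 ALLOC][12-18 ALLOC][19-38 FREE]
Op 5: a = realloc(a, 13) -> a = 19; heap: [0-8 FREE][9-11 ALLOC][12-18 ALLOC][19-31 ALLOC][32-38 FREE]
Op 6: d = malloc(12) -> d = NULL; heap: [0-8 FREE][9-11 ALLOC][12-18 ALLOC][19-31 ALLOC][32-38 FREE]
Op 7: free(b) -> (freed b); heap: [0-11 FREE][12-18 ALLOC][19-31 ALLOC][32-38 FREE]
Op 8: free(c) -> (freed c); heap: [0-18 FREE][19-31 ALLOC][32-38 FREE]
Op 9: a = realloc(a, 7) -> a = 19; heap: [0-18 FREE][19-25 ALLOC][26-38 FREE]
Free blocks: [19 13] total_free=32 largest=19 -> 100*(32-19)/32 = 1300/32 = 40.625 -> rounds to 41

Answer: 41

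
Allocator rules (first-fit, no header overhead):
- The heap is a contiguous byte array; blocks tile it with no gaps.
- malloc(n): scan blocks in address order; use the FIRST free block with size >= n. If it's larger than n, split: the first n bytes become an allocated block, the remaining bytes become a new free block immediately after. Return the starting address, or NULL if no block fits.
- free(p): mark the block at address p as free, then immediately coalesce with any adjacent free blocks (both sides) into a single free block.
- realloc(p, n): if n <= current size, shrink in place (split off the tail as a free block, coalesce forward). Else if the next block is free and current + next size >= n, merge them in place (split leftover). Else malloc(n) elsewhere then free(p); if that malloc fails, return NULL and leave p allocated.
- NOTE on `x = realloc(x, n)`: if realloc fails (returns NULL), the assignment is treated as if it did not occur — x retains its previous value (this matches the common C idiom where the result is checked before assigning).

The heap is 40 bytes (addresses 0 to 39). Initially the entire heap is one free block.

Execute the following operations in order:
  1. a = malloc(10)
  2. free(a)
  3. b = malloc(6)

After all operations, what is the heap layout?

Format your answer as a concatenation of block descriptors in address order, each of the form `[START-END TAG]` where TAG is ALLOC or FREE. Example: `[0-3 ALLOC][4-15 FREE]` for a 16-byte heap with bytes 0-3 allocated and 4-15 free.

Answer: [0-5 ALLOC][6-39 FREE]

Derivation:
Op 1: a = malloc(10) -> a = 0; heap: [0-9 ALLOC][10-39 FREE]
Op 2: free(a) -> (freed a); heap: [0-39 FREE]
Op 3: b = malloc(6) -> b = 0; heap: [0-5 ALLOC][6-39 FREE]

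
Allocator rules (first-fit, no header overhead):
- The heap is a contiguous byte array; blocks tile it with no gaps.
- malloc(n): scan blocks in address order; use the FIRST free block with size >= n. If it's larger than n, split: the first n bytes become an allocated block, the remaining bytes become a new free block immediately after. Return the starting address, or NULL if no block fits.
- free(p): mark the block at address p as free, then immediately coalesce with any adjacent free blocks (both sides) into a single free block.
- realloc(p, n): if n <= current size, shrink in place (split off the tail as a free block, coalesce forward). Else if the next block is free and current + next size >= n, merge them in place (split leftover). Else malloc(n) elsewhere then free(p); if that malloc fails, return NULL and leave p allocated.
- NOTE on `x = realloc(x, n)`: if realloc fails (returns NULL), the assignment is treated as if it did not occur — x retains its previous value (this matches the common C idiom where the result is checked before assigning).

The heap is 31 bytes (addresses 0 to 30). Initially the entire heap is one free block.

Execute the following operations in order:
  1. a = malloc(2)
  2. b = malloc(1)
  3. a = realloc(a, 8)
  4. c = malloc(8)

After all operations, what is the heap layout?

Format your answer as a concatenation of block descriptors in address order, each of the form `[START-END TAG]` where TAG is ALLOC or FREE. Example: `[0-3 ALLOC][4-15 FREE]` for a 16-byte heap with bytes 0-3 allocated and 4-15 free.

Answer: [0-1 FREE][2-2 ALLOC][3-10 ALLOC][11-18 ALLOC][19-30 FREE]

Derivation:
Op 1: a = malloc(2) -> a = 0; heap: [0-1 ALLOC][2-30 FREE]
Op 2: b = malloc(1) -> b = 2; heap: [0-1 ALLOC][2-2 ALLOC][3-30 FREE]
Op 3: a = realloc(a, 8) -> a = 3; heap: [0-1 FREE][2-2 ALLOC][3-10 ALLOC][11-30 FREE]
Op 4: c = malloc(8) -> c = 11; heap: [0-1 FREE][2-2 ALLOC][3-10 ALLOC][11-18 ALLOC][19-30 FREE]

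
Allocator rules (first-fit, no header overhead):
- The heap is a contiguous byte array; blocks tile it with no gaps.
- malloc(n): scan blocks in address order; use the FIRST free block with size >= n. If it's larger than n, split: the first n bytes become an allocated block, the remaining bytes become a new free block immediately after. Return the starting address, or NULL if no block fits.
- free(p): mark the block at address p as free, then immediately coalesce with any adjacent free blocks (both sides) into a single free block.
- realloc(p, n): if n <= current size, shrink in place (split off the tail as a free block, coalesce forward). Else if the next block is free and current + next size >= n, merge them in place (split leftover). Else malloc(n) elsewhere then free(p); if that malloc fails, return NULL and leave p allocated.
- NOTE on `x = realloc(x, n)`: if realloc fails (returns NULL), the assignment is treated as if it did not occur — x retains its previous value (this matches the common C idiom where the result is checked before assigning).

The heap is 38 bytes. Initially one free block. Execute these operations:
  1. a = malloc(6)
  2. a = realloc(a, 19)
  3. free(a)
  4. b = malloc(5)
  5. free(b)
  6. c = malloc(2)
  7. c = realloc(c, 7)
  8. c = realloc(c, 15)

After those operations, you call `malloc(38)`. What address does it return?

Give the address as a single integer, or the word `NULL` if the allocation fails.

Answer: NULL

Derivation:
Op 1: a = malloc(6) -> a = 0; heap: [0-5 ALLOC][6-37 FREE]
Op 2: a = realloc(a, 19) -> a = 0; heap: [0-18 ALLOC][19-37 FREE]
Op 3: free(a) -> (freed a); heap: [0-37 FREE]
Op 4: b = malloc(5) -> b = 0; heap: [0-4 ALLOC][5-37 FREE]
Op 5: free(b) -> (freed b); heap: [0-37 FREE]
Op 6: c = malloc(2) -> c = 0; heap: [0-1 ALLOC][2-37 FREE]
Op 7: c = realloc(c, 7) -> c = 0; heap: [0-6 ALLOC][7-37 FREE]
Op 8: c = realloc(c, 15) -> c = 0; heap: [0-14 ALLOC][15-37 FREE]
malloc(38): first-fit scan over [0-14 ALLOC][15-37 FREE] -> NULL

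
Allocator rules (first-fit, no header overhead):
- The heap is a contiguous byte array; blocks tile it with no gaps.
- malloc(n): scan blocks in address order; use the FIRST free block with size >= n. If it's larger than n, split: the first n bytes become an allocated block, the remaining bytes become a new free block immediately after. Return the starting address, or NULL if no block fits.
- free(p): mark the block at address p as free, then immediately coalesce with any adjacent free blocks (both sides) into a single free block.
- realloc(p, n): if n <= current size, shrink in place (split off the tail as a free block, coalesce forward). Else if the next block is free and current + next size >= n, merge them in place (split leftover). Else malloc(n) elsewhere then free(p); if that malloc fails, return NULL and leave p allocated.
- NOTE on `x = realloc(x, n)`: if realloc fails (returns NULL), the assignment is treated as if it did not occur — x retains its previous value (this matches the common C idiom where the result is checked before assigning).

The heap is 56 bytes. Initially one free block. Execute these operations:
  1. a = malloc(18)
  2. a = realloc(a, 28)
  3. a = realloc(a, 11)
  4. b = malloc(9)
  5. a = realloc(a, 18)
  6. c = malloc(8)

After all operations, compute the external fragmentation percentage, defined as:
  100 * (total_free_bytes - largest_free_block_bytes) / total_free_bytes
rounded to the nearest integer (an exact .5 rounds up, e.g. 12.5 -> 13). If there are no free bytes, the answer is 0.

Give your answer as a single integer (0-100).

Answer: 14

Derivation:
Op 1: a = malloc(18) -> a = 0; heap: [0-17 ALLOC][18-55 FREE]
Op 2: a = realloc(a, 28) -> a = 0; heap: [0-27 ALLOC][28-55 FREE]
Op 3: a = realloc(a, 11) -> a = 0; heap: [0-10 ALLOC][11-55 FREE]
Op 4: b = malloc(9) -> b = 11; heap: [0-10 ALLOC][11-19 ALLOC][20-55 FREE]
Op 5: a = realloc(a, 18) -> a = 20; heap: [0-10 FREE][11-19 ALLOC][20-37 ALLOC][38-55 FREE]
Op 6: c = malloc(8) -> c = 0; heap: [0-7 ALLOC][8-10 FREE][11-19 ALLOC][20-37 ALLOC][38-55 FREE]
Free blocks: [3 18] total_free=21 largest=18 -> 100*(21-18)/21 = 300/21 ≈ 14.286 -> rounds to 14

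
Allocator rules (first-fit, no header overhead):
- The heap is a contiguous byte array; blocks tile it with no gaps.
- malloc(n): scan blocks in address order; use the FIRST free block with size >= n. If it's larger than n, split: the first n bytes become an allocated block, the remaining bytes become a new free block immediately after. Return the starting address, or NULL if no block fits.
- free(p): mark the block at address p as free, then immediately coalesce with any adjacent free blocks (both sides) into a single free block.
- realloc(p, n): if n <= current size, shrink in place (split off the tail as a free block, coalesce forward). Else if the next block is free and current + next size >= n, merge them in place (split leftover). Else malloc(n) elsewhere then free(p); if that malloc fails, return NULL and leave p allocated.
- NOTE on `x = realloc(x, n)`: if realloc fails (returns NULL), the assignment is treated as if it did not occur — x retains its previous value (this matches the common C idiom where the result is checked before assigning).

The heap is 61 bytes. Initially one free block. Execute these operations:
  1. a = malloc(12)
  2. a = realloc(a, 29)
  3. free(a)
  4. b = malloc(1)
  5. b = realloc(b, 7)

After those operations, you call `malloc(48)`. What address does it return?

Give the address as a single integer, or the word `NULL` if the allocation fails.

Op 1: a = malloc(12) -> a = 0; heap: [0-11 ALLOC][12-60 FREE]
Op 2: a = realloc(a, 29) -> a = 0; heap: [0-28 ALLOC][29-60 FREE]
Op 3: free(a) -> (freed a); heap: [0-60 FREE]
Op 4: b = malloc(1) -> b = 0; heap: [0-0 ALLOC][1-60 FREE]
Op 5: b = realloc(b, 7) -> b = 0; heap: [0-6 ALLOC][7-60 FREE]
malloc(48): first-fit scan over [0-6 ALLOC][7-60 FREE] -> 7

Answer: 7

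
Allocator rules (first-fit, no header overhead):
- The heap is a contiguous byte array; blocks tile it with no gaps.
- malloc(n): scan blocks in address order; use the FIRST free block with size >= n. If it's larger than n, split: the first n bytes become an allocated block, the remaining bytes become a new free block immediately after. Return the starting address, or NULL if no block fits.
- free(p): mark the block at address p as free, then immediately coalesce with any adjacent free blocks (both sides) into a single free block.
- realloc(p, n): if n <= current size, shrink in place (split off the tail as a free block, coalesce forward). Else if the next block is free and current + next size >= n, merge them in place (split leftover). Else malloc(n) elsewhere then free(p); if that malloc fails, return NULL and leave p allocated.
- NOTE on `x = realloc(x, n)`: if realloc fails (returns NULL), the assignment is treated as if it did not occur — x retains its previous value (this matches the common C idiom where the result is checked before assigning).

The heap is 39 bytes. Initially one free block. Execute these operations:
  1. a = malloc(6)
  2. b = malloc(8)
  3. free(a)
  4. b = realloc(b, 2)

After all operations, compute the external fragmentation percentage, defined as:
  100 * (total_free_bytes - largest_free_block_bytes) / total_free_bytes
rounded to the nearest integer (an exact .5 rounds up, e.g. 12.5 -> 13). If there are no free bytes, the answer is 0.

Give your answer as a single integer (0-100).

Op 1: a = malloc(6) -> a = 0; heap: [0-5 ALLOC][6-38 FREE]
Op 2: b = malloc(8) -> b = 6; heap: [0-5 ALLOC][6-13 ALLOC][14-38 FREE]
Op 3: free(a) -> (freed a); heap: [0-5 FREE][6-13 ALLOC][14-38 FREE]
Op 4: b = realloc(b, 2) -> b = 6; heap: [0-5 FREE][6-7 ALLOC][8-38 FREE]
Free blocks: [6 31] total_free=37 largest=31 -> 100*(37-31)/37 = 600/37 ≈ 16.216 -> rounds to 16

Answer: 16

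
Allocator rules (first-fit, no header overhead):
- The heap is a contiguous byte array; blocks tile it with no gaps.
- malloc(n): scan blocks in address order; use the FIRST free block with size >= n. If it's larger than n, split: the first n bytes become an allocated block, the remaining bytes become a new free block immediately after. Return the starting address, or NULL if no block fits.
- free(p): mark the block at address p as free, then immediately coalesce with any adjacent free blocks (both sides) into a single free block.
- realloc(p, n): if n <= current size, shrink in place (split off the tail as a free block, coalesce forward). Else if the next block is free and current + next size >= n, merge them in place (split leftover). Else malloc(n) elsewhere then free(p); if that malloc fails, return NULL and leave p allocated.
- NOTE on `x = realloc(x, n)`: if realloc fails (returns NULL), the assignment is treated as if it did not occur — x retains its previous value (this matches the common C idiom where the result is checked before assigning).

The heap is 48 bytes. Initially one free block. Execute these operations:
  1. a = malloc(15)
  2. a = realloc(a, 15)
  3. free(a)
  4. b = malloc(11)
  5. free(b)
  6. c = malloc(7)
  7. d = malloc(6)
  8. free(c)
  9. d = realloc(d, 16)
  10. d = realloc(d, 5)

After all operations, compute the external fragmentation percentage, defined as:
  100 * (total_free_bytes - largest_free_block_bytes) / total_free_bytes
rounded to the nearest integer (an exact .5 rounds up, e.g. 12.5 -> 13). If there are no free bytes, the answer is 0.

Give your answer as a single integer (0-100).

Op 1: a = malloc(15) -> a = 0; heap: [0-14 ALLOC][15-47 FREE]
Op 2: a = realloc(a, 15) -> a = 0; heap: [0-14 ALLOC][15-47 FREE]
Op 3: free(a) -> (freed a); heap: [0-47 FREE]
Op 4: b = malloc(11) -> b = 0; heap: [0-10 ALLOC][11-47 FREE]
Op 5: free(b) -> (freed b); heap: [0-47 FREE]
Op 6: c = malloc(7) -> c = 0; heap: [0-6 ALLOC][7-47 FREE]
Op 7: d = malloc(6) -> d = 7; heap: [0-6 ALLOC][7-12 ALLOC][13-47 FREE]
Op 8: free(c) -> (freed c); heap: [0-6 FREE][7-12 ALLOC][13-47 FREE]
Op 9: d = realloc(d, 16) -> d = 7; heap: [0-6 FREE][7-22 ALLOC][23-47 FREE]
Op 10: d = realloc(d, 5) -> d = 7; heap: [0-6 FREE][7-11 ALLOC][12-47 FREE]
Free blocks: [7 36] total_free=43 largest=36 -> 100*(43-36)/43 = 700/43 ≈ 16.279 -> rounds to 16

Answer: 16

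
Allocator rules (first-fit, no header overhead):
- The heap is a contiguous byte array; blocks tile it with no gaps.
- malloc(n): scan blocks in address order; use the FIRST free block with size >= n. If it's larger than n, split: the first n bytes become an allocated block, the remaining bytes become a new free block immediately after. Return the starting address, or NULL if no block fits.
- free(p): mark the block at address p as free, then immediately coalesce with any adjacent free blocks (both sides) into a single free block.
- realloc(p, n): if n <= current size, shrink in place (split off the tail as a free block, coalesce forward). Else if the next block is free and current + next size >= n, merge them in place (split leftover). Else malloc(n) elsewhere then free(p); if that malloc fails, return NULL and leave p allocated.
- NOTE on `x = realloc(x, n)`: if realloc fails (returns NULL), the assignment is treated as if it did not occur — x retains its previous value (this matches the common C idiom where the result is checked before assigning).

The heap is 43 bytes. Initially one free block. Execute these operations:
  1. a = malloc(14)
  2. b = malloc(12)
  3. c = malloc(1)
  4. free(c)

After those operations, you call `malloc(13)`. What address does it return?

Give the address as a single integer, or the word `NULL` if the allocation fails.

Op 1: a = malloc(14) -> a = 0; heap: [0-13 ALLOC][14-42 FREE]
Op 2: b = malloc(12) -> b = 14; heap: [0-13 ALLOC][14-25 ALLOC][26-42 FREE]
Op 3: c = malloc(1) -> c = 26; heap: [0-13 ALLOC][14-25 ALLOC][26-26 ALLOC][27-42 FREE]
Op 4: free(c) -> (freed c); heap: [0-13 ALLOC][14-25 ALLOC][26-42 FREE]
malloc(13): first-fit scan over [0-13 ALLOC][14-25 ALLOC][26-42 FREE] -> 26

Answer: 26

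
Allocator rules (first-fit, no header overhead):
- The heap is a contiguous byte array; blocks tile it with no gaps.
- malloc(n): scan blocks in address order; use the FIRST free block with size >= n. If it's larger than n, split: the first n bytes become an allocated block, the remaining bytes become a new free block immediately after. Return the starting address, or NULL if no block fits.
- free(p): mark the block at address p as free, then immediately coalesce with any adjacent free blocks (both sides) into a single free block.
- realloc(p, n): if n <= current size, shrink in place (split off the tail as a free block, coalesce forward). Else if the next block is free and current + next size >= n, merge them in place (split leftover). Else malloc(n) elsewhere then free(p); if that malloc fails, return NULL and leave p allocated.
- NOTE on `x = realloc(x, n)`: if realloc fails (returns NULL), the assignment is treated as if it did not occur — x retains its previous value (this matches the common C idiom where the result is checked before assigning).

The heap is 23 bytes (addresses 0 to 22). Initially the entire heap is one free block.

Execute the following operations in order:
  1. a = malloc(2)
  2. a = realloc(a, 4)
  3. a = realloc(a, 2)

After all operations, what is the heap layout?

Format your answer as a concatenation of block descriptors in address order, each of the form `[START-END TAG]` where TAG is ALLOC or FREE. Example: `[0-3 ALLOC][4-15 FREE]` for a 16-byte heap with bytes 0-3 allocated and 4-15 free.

Op 1: a = malloc(2) -> a = 0; heap: [0-1 ALLOC][2-22 FREE]
Op 2: a = realloc(a, 4) -> a = 0; heap: [0-3 ALLOC][4-22 FREE]
Op 3: a = realloc(a, 2) -> a = 0; heap: [0-1 ALLOC][2-22 FREE]

Answer: [0-1 ALLOC][2-22 FREE]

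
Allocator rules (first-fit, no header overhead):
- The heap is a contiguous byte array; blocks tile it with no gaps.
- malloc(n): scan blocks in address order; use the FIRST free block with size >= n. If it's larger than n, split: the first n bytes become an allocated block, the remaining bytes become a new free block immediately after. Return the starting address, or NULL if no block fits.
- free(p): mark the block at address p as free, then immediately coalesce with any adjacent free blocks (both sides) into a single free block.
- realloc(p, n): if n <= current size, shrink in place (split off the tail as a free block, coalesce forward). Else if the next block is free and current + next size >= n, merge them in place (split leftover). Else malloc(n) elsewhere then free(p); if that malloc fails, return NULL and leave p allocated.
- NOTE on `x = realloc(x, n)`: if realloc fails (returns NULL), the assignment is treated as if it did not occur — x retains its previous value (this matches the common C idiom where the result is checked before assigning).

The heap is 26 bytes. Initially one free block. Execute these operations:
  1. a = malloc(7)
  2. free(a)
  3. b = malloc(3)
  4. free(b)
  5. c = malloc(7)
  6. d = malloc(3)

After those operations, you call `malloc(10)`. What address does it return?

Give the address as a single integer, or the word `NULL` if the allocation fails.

Op 1: a = malloc(7) -> a = 0; heap: [0-6 ALLOC][7-25 FREE]
Op 2: free(a) -> (freed a); heap: [0-25 FREE]
Op 3: b = malloc(3) -> b = 0; heap: [0-2 ALLOC][3-25 FREE]
Op 4: free(b) -> (freed b); heap: [0-25 FREE]
Op 5: c = malloc(7) -> c = 0; heap: [0-6 ALLOC][7-25 FREE]
Op 6: d = malloc(3) -> d = 7; heap: [0-6 ALLOC][7-9 ALLOC][10-25 FREE]
malloc(10): first-fit scan over [0-6 ALLOC][7-9 ALLOC][10-25 FREE] -> 10

Answer: 10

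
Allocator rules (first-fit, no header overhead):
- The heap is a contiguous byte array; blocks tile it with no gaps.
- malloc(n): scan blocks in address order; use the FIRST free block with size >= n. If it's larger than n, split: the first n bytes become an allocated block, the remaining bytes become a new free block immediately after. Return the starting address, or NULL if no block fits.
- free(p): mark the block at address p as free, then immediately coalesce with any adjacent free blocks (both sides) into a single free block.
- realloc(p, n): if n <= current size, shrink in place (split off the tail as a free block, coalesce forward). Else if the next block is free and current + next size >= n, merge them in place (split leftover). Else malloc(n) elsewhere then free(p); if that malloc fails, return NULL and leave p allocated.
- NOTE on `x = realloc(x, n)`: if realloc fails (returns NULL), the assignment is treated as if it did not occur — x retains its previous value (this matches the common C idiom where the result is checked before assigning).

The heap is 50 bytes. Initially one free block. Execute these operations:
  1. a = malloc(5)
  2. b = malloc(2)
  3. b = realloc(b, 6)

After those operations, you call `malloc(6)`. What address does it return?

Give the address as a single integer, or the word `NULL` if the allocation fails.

Op 1: a = malloc(5) -> a = 0; heap: [0-4 ALLOC][5-49 FREE]
Op 2: b = malloc(2) -> b = 5; heap: [0-4 ALLOC][5-6 ALLOC][7-49 FREE]
Op 3: b = realloc(b, 6) -> b = 5; heap: [0-4 ALLOC][5-10 ALLOC][11-49 FREE]
malloc(6): first-fit scan over [0-4 ALLOC][5-10 ALLOC][11-49 FREE] -> 11

Answer: 11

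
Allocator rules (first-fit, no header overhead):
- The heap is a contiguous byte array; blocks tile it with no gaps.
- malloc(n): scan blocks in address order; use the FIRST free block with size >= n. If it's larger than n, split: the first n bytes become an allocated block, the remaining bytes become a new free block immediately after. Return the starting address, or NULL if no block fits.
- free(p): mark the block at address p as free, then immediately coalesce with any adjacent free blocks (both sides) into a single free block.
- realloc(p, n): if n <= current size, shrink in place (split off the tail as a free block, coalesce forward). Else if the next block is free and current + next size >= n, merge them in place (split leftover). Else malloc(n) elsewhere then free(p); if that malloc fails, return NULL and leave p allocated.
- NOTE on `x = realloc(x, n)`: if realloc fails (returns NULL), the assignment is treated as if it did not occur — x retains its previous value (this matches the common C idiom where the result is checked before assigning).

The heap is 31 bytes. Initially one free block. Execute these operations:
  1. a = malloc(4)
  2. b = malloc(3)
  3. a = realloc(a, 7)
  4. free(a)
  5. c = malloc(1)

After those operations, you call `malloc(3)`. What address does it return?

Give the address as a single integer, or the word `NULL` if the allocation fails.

Op 1: a = malloc(4) -> a = 0; heap: [0-3 ALLOC][4-30 FREE]
Op 2: b = malloc(3) -> b = 4; heap: [0-3 ALLOC][4-6 ALLOC][7-30 FREE]
Op 3: a = realloc(a, 7) -> a = 7; heap: [0-3 FREE][4-6 ALLOC][7-13 ALLOC][14-30 FREE]
Op 4: free(a) -> (freed a); heap: [0-3 FREE][4-6 ALLOC][7-30 FREE]
Op 5: c = malloc(1) -> c = 0; heap: [0-0 ALLOC][1-3 FREE][4-6 ALLOC][7-30 FREE]
malloc(3): first-fit scan over [0-0 ALLOC][1-3 FREE][4-6 ALLOC][7-30 FREE] -> 1

Answer: 1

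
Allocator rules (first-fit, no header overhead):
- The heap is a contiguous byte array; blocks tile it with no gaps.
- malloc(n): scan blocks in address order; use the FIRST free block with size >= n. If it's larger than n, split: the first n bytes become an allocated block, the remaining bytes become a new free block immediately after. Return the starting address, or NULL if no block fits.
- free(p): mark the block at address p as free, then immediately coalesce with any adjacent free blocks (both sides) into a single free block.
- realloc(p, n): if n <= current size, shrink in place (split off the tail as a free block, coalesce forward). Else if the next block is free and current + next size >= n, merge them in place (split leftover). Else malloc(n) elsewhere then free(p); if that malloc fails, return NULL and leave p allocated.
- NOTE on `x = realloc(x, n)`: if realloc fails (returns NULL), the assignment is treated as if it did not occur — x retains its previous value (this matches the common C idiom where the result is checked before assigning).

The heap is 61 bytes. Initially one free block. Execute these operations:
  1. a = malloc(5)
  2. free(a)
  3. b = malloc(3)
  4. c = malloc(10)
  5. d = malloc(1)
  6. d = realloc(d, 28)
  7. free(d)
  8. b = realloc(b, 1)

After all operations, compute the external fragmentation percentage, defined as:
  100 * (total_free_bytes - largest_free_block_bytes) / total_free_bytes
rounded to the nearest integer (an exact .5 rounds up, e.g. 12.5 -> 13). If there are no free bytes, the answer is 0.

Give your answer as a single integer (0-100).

Answer: 4

Derivation:
Op 1: a = malloc(5) -> a = 0; heap: [0-4 ALLOC][5-60 FREE]
Op 2: free(a) -> (freed a); heap: [0-60 FREE]
Op 3: b = malloc(3) -> b = 0; heap: [0-2 ALLOC][3-60 FREE]
Op 4: c = malloc(10) -> c = 3; heap: [0-2 ALLOC][3-12 ALLOC][13-60 FREE]
Op 5: d = malloc(1) -> d = 13; heap: [0-2 ALLOC][3-12 ALLOC][13-13 ALLOC][14-60 FREE]
Op 6: d = realloc(d, 28) -> d = 13; heap: [0-2 ALLOC][3-12 ALLOC][13-40 ALLOC][41-60 FREE]
Op 7: free(d) -> (freed d); heap: [0-2 ALLOC][3-12 ALLOC][13-60 FREE]
Op 8: b = realloc(b, 1) -> b = 0; heap: [0-0 ALLOC][1-2 FREE][3-12 ALLOC][13-60 FREE]
Free blocks: [2 48] total_free=50 largest=48 -> 100*(50-48)/50 = 200/50 = 4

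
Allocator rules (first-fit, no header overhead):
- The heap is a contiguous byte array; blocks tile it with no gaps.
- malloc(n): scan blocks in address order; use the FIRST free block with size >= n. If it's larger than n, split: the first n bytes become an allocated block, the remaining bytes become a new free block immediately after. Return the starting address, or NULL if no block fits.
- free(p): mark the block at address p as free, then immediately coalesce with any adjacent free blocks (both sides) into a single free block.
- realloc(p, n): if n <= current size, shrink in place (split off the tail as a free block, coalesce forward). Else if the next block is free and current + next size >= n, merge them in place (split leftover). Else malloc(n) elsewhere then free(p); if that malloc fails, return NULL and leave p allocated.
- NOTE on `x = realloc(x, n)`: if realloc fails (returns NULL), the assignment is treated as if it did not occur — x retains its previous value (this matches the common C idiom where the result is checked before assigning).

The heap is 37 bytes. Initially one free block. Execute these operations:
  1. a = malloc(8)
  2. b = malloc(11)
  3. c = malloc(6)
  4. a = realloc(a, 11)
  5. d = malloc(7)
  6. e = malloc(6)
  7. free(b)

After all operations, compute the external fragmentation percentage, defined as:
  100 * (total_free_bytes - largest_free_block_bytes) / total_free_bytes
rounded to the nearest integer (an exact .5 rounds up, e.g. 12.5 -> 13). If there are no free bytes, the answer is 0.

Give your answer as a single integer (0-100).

Op 1: a = malloc(8) -> a = 0; heap: [0-7 ALLOC][8-36 FREE]
Op 2: b = malloc(11) -> b = 8; heap: [0-7 ALLOC][8-18 ALLOC][19-36 FREE]
Op 3: c = malloc(6) -> c = 19; heap: [0-7 ALLOC][8-18 ALLOC][19-24 ALLOC][25-36 FREE]
Op 4: a = realloc(a, 11) -> a = 25; heap: [0-7 FREE][8-18 ALLOC][19-24 ALLOC][25-35 ALLOC][36-36 FREE]
Op 5: d = malloc(7) -> d = 0; heap: [0-6 ALLOC][7-7 FREE][8-18 ALLOC][19-24 ALLOC][25-35 ALLOC][36-36 FREE]
Op 6: e = malloc(6) -> e = NULL; heap: [0-6 ALLOC][7-7 FREE][8-18 ALLOC][19-24 ALLOC][25-35 ALLOC][36-36 FREE]
Op 7: free(b) -> (freed b); heap: [0-6 ALLOC][7-18 FREE][19-24 ALLOC][25-35 ALLOC][36-36 FREE]
Free blocks: [12 1] total_free=13 largest=12 -> 100*(13-12)/13 = 100/13 ≈ 7.692 -> rounds to 8

Answer: 8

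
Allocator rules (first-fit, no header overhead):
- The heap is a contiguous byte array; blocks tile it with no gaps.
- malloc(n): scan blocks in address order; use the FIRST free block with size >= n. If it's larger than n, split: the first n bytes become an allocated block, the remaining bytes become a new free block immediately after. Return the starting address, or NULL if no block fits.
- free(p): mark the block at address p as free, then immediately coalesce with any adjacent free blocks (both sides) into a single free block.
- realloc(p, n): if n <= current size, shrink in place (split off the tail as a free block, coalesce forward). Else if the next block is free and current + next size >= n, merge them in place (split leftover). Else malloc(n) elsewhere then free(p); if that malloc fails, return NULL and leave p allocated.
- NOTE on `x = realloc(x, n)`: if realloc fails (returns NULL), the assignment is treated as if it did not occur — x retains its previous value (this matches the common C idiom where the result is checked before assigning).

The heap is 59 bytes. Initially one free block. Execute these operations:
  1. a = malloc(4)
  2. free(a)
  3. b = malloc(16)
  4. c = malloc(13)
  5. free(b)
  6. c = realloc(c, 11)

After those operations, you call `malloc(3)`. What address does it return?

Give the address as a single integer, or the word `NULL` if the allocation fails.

Answer: 0

Derivation:
Op 1: a = malloc(4) -> a = 0; heap: [0-3 ALLOC][4-58 FREE]
Op 2: free(a) -> (freed a); heap: [0-58 FREE]
Op 3: b = malloc(16) -> b = 0; heap: [0-15 ALLOC][16-58 FREE]
Op 4: c = malloc(13) -> c = 16; heap: [0-15 ALLOC][16-28 ALLOC][29-58 FREE]
Op 5: free(b) -> (freed b); heap: [0-15 FREE][16-28 ALLOC][29-58 FREE]
Op 6: c = realloc(c, 11) -> c = 16; heap: [0-15 FREE][16-26 ALLOC][27-58 FREE]
malloc(3): first-fit scan over [0-15 FREE][16-26 ALLOC][27-58 FREE] -> 0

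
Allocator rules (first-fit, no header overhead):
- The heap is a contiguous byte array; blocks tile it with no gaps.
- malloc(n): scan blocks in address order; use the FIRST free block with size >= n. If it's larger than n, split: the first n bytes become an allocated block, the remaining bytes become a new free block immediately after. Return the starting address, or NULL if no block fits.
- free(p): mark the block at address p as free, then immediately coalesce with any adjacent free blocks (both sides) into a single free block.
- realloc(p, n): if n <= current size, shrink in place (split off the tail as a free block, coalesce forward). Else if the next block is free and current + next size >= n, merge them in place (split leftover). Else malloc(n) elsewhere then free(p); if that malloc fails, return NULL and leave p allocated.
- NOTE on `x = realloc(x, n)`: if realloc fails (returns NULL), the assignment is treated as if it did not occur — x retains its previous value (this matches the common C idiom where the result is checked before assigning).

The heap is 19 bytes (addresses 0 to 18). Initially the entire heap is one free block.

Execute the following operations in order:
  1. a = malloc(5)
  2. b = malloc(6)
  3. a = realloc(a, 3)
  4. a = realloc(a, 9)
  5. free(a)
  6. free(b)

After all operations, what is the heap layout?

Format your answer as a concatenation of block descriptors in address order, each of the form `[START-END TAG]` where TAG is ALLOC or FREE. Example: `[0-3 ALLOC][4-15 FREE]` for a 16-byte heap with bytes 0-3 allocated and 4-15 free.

Answer: [0-18 FREE]

Derivation:
Op 1: a = malloc(5) -> a = 0; heap: [0-4 ALLOC][5-18 FREE]
Op 2: b = malloc(6) -> b = 5; heap: [0-4 ALLOC][5-10 ALLOC][11-18 FREE]
Op 3: a = realloc(a, 3) -> a = 0; heap: [0-2 ALLOC][3-4 FREE][5-10 ALLOC][11-18 FREE]
Op 4: a = realloc(a, 9) -> NULL (a unchanged); heap: [0-2 ALLOC][3-4 FREE][5-10 ALLOC][11-18 FREE]
Op 5: free(a) -> (freed a); heap: [0-4 FREE][5-10 ALLOC][11-18 FREE]
Op 6: free(b) -> (freed b); heap: [0-18 FREE]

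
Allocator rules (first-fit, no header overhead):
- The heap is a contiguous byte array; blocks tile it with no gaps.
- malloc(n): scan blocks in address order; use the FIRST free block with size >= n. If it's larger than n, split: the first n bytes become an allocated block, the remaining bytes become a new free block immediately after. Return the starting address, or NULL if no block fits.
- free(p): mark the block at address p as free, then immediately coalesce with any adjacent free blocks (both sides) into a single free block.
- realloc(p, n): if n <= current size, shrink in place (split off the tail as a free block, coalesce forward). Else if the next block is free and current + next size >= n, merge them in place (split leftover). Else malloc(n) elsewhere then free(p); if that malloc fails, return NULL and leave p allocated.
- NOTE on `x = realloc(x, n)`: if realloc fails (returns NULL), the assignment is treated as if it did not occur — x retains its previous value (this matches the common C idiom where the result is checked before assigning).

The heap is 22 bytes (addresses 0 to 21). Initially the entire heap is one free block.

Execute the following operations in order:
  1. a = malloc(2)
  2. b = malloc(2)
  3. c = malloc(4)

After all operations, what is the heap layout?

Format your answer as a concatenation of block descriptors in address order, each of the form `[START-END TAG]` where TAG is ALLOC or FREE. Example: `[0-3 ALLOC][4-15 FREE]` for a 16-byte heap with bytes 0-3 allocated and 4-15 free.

Answer: [0-1 ALLOC][2-3 ALLOC][4-7 ALLOC][8-21 FREE]

Derivation:
Op 1: a = malloc(2) -> a = 0; heap: [0-1 ALLOC][2-21 FREE]
Op 2: b = malloc(2) -> b = 2; heap: [0-1 ALLOC][2-3 ALLOC][4-21 FREE]
Op 3: c = malloc(4) -> c = 4; heap: [0-1 ALLOC][2-3 ALLOC][4-7 ALLOC][8-21 FREE]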